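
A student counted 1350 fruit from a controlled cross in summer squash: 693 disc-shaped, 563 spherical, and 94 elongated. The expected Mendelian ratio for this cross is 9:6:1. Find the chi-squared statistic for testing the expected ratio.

13.261

The 9:6:1 ratio has 16 parts, so with N = 1350 the expected counts are:
  disc-shaped: 1350 × 9/16 = 759.375
  spherical: 1350 × 6/16 = 506.25
  elongated: 1350 × 1/16 = 84.375
χ² = Σ (O − E)² / E
  disc-shaped: (693 − 759.375)² / 759.375 = 5.8017
  spherical: (563 − 506.25)² / 506.25 = 6.3616
  elongated: (94 − 84.375)² / 84.375 = 1.0980
χ² = 5.8017 + 6.3616 + 1.0980 = 13.2613 ≈ 13.261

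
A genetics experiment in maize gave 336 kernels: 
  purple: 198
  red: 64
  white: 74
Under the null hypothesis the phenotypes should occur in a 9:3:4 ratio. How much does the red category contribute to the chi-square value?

The 9:3:4 ratio has 16 parts, so with N = 336 the expected counts are:
  purple: 336 × 9/16 = 189
  red: 336 × 3/16 = 63
  white: 336 × 4/16 = 84
Contribution of red: (64 − 63)² / 63 = 0.0159

0.016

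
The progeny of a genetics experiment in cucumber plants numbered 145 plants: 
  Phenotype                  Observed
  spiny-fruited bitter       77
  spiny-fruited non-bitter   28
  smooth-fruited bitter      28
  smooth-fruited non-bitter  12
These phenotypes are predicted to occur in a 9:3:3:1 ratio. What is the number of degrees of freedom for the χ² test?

3

A goodness-of-fit test with 4 phenotype classes has df = 4 − 1 = 3.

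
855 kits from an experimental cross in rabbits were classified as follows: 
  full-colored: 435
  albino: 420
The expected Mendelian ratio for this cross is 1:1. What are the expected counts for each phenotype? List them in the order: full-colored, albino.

The 1:1 ratio has 2 parts, so with N = 855 the expected counts are:
  full-colored: 855 × 1/2 = 427.5
  albino: 855 × 1/2 = 427.5

427.5, 427.5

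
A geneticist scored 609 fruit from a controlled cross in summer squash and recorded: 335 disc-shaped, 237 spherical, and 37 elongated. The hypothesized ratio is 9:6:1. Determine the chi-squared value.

Total ratio parts = 16. Expected numbers out of 609:
  disc-shaped: 609 × 9/16 = 342.5625
  spherical: 609 × 6/16 = 228.375
  elongated: 609 × 1/16 = 38.0625
χ² = Σ (O − E)² / E
  disc-shaped: (335 − 342.5625)² / 342.5625 = 0.1670
  spherical: (237 − 228.375)² / 228.375 = 0.3257
  elongated: (37 − 38.0625)² / 38.0625 = 0.0297
χ² = 0.1670 + 0.3257 + 0.0297 = 0.5224 ≈ 0.522

0.522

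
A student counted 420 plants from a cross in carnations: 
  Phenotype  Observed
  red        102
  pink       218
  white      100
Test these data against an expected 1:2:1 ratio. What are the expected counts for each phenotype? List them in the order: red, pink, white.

105, 210, 105

Expected counts for N = 420 under a 1:2:1 ratio (total parts = 4):
  red: 420 × 1/4 = 105
  pink: 420 × 2/4 = 210
  white: 420 × 1/4 = 105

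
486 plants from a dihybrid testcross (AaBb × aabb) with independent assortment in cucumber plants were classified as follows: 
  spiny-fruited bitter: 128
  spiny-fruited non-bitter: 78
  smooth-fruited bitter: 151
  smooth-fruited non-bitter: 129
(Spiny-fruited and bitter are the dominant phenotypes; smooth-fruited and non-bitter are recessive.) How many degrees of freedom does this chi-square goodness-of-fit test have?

3

A dihybrid testcross with independent assortment gives a 1:1:1:1 ratio.
A goodness-of-fit test with 4 phenotype classes has df = 4 − 1 = 3.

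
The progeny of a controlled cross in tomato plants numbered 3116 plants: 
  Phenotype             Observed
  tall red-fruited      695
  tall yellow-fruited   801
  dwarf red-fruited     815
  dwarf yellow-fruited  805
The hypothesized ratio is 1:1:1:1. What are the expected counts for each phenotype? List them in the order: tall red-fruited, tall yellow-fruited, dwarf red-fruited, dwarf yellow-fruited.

779, 779, 779, 779

Total ratio parts = 4. Expected numbers out of 3116:
  tall red-fruited: 3116 × 1/4 = 779
  tall yellow-fruited: 3116 × 1/4 = 779
  dwarf red-fruited: 3116 × 1/4 = 779
  dwarf yellow-fruited: 3116 × 1/4 = 779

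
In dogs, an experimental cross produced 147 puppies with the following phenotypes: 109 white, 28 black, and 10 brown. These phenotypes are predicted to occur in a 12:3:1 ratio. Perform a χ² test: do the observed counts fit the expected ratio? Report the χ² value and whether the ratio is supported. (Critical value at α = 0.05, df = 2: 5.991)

0.093; consistent

The 12:3:1 ratio has 16 parts, so with N = 147 the expected counts are:
  white: 147 × 12/16 = 110.25
  black: 147 × 3/16 = 27.5625
  brown: 147 × 1/16 = 9.1875
χ² = Σ (O − E)² / E
  white: (109 − 110.25)² / 110.25 = 0.0142
  black: (28 − 27.5625)² / 27.5625 = 0.0069
  brown: (10 − 9.1875)² / 9.1875 = 0.0719
χ² = 0.0142 + 0.0069 + 0.0719 = 0.093
Degrees of freedom = 3 − 1 = 2; critical value at α = 0.05 is 5.991.
Since 0.093 < 5.991, we fail to reject the null hypothesis — the data are consistent with the 12:3:1 ratio.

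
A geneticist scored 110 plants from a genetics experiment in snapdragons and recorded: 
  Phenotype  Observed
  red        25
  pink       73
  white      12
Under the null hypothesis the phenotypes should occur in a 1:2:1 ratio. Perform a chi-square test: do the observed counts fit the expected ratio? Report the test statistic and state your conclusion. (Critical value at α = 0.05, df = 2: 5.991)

14.855; not consistent

The 1:2:1 ratio has 4 parts, so with N = 110 the expected counts are:
  red: 110 × 1/4 = 27.5
  pink: 110 × 2/4 = 55
  white: 110 × 1/4 = 27.5
χ² = Σ (O − E)² / E
  red: (25 − 27.5)² / 27.5 = 0.2273
  pink: (73 − 55)² / 55 = 5.8909
  white: (12 − 27.5)² / 27.5 = 8.7364
χ² = 0.2273 + 5.8909 + 8.7364 = 14.8546 ≈ 14.855
Degrees of freedom = 3 − 1 = 2; critical value at α = 0.05 is 5.991.
Since 14.855 > 5.991, we reject the null hypothesis — the data do not fit the 1:2:1 ratio.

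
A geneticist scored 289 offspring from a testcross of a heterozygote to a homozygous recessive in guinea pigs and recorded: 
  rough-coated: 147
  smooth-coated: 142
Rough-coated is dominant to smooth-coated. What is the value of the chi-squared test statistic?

0.087

A testcross of a heterozygote (Aa × aa) gives a 1:1 phenotypic ratio.
Expected counts for N = 289 under a 1:1 ratio (total parts = 2):
  rough-coated: 289 × 1/2 = 144.5
  smooth-coated: 289 × 1/2 = 144.5
χ² = Σ (O − E)² / E
  rough-coated: (147 − 144.5)² / 144.5 = 0.0433
  smooth-coated: (142 − 144.5)² / 144.5 = 0.0433
χ² = 0.0433 + 0.0433 = 0.0866 ≈ 0.087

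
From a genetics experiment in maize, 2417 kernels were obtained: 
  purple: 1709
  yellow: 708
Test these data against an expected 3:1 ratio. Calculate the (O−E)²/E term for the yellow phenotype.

Total ratio parts = 4. Expected numbers out of 2417:
  purple: 2417 × 3/4 = 1812.75
  yellow: 2417 × 1/4 = 604.25
Contribution of yellow: (708 − 604.25)² / 604.25 = 17.8139

17.814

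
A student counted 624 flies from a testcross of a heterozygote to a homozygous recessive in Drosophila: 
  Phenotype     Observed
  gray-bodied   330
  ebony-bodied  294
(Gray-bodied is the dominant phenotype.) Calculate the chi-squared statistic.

A testcross of a heterozygote (Aa × aa) gives a 1:1 phenotypic ratio.
Total ratio parts = 2. Expected numbers out of 624:
  gray-bodied: 624 × 1/2 = 312
  ebony-bodied: 624 × 1/2 = 312
χ² = Σ (O − E)² / E
  gray-bodied: (330 − 312)² / 312 = 1.0385
  ebony-bodied: (294 − 312)² / 312 = 1.0385
χ² = 1.0385 + 1.0385 = 2.077

2.077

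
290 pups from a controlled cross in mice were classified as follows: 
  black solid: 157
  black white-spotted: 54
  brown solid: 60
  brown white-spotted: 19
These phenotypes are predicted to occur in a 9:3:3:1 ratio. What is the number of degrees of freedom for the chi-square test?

A goodness-of-fit test with 4 phenotype classes has df = 4 − 1 = 3.

3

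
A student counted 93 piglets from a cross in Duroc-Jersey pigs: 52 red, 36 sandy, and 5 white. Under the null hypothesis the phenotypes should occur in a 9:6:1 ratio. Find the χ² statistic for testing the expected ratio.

The 9:6:1 ratio has 16 parts, so with N = 93 the expected counts are:
  red: 93 × 9/16 = 52.3125
  sandy: 93 × 6/16 = 34.875
  white: 93 × 1/16 = 5.8125
χ² = Σ (O − E)² / E
  red: (52 − 52.3125)² / 52.3125 = 0.0019
  sandy: (36 − 34.875)² / 34.875 = 0.0363
  white: (5 − 5.8125)² / 5.8125 = 0.1136
χ² = 0.0019 + 0.0363 + 0.1136 = 0.1518 ≈ 0.152

0.152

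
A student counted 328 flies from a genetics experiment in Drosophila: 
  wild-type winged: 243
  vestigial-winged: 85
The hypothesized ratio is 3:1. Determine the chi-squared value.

Expected counts for N = 328 under a 3:1 ratio (total parts = 4):
  wild-type winged: 328 × 3/4 = 246
  vestigial-winged: 328 × 1/4 = 82
χ² = Σ (O − E)² / E
  wild-type winged: (243 − 246)² / 246 = 0.0366
  vestigial-winged: (85 − 82)² / 82 = 0.1098
χ² = 0.0366 + 0.1098 = 0.1464 ≈ 0.146

0.146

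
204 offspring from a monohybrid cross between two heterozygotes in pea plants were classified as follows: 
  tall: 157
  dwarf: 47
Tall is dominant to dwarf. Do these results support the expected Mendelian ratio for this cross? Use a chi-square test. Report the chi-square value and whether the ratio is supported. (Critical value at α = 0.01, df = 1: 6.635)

For a monohybrid cross between heterozygotes with complete dominance, the expected phenotypic ratio is 3:1.
Expected counts for N = 204 under a 3:1 ratio (total parts = 4):
  tall: 204 × 3/4 = 153
  dwarf: 204 × 1/4 = 51
χ² = Σ (O − E)² / E
  tall: (157 − 153)² / 153 = 0.1046
  dwarf: (47 − 51)² / 51 = 0.3137
χ² = 0.1046 + 0.3137 = 0.4183 ≈ 0.418
Degrees of freedom = 2 − 1 = 1; critical value at α = 0.01 is 6.635.
Since 0.418 < 6.635, we fail to reject the null hypothesis — the data are consistent with the 3:1 ratio.

0.418; consistent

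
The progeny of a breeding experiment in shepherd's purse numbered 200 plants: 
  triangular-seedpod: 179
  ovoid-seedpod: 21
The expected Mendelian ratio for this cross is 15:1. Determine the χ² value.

Under the 15:1 hypothesis (Σ ratio = 16, N = 200):
  triangular-seedpod: 200 × 15/16 = 187.5
  ovoid-seedpod: 200 × 1/16 = 12.5
χ² = Σ (O − E)² / E
  triangular-seedpod: (179 − 187.5)² / 187.5 = 0.3853
  ovoid-seedpod: (21 − 12.5)² / 12.5 = 5.7800
χ² = 0.3853 + 5.7800 = 6.1653 ≈ 6.165

6.165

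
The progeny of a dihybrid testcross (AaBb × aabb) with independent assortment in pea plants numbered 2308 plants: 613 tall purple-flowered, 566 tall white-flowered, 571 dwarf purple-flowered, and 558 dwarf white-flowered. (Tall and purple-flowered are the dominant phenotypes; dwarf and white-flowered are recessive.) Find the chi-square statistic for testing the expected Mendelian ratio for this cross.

A dihybrid testcross with independent assortment gives a 1:1:1:1 ratio.
Expected counts for N = 2308 under a 1:1:1:1 ratio (total parts = 4):
  tall purple-flowered: 2308 × 1/4 = 577
  tall white-flowered: 2308 × 1/4 = 577
  dwarf purple-flowered: 2308 × 1/4 = 577
  dwarf white-flowered: 2308 × 1/4 = 577
χ² = Σ (O − E)² / E
  tall purple-flowered: (613 − 577)² / 577 = 2.2461
  tall white-flowered: (566 − 577)² / 577 = 0.2097
  dwarf purple-flowered: (571 − 577)² / 577 = 0.0624
  dwarf white-flowered: (558 − 577)² / 577 = 0.6256
χ² = 2.2461 + 0.2097 + 0.0624 + 0.6256 = 3.1438 ≈ 3.144

3.144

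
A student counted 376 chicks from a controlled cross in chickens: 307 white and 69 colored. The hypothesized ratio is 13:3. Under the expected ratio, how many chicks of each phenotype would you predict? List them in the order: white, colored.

305.5, 70.5

Expected counts for N = 376 under a 13:3 ratio (total parts = 16):
  white: 376 × 13/16 = 305.5
  colored: 376 × 3/16 = 70.5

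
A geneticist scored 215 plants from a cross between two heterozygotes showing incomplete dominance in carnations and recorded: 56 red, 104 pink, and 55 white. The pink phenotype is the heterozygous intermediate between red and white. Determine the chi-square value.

With incomplete dominance, a heterozygote × heterozygote cross gives a 1:2:1 phenotypic ratio.
Expected counts for N = 215 under a 1:2:1 ratio (total parts = 4):
  red: 215 × 1/4 = 53.75
  pink: 215 × 2/4 = 107.5
  white: 215 × 1/4 = 53.75
χ² = Σ (O − E)² / E
  red: (56 − 53.75)² / 53.75 = 0.0942
  pink: (104 − 107.5)² / 107.5 = 0.1140
  white: (55 − 53.75)² / 53.75 = 0.0291
χ² = 0.0942 + 0.1140 + 0.0291 = 0.2373 ≈ 0.237

0.237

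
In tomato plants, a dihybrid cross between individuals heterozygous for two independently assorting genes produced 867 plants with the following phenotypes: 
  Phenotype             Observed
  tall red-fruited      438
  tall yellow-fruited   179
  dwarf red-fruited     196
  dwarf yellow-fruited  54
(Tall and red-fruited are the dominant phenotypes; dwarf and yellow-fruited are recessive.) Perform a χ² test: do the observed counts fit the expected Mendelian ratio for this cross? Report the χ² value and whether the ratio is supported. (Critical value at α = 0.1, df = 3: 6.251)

13.603; not consistent

A dihybrid F₂ with independent assortment and complete dominance at both loci gives a 9:3:3:1 phenotypic ratio.
Total ratio parts = 16. Expected numbers out of 867:
  tall red-fruited: 867 × 9/16 = 487.6875
  tall yellow-fruited: 867 × 3/16 = 162.5625
  dwarf red-fruited: 867 × 3/16 = 162.5625
  dwarf yellow-fruited: 867 × 1/16 = 54.1875
χ² = Σ (O − E)² / E
  tall red-fruited: (438 − 487.6875)² / 487.6875 = 5.0624
  tall yellow-fruited: (179 − 162.5625)² / 162.5625 = 1.6621
  dwarf red-fruited: (196 − 162.5625)² / 162.5625 = 6.8778
  dwarf yellow-fruited: (54 − 54.1875)² / 54.1875 = 0.0006
χ² = 5.0624 + 1.6621 + 6.8778 + 0.0006 = 13.6029 ≈ 13.603
Degrees of freedom = 4 − 1 = 3; critical value at α = 0.1 is 6.251.
Since 13.603 > 6.251, we reject the null hypothesis — the data do not fit the 9:3:3:1 ratio.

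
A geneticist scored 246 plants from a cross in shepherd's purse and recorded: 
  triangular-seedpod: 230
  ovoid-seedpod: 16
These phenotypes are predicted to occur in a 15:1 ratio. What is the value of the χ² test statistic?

0.027

Expected counts for N = 246 under a 15:1 ratio (total parts = 16):
  triangular-seedpod: 246 × 15/16 = 230.625
  ovoid-seedpod: 246 × 1/16 = 15.375
χ² = Σ (O − E)² / E
  triangular-seedpod: (230 − 230.625)² / 230.625 = 0.0017
  ovoid-seedpod: (16 − 15.375)² / 15.375 = 0.0254
χ² = 0.0017 + 0.0254 = 0.0271 ≈ 0.027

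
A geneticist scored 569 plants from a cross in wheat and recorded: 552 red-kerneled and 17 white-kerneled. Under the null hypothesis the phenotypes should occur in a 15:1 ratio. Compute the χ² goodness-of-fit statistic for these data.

Total ratio parts = 16. Expected numbers out of 569:
  red-kerneled: 569 × 15/16 = 533.4375
  white-kerneled: 569 × 1/16 = 35.5625
χ² = Σ (O − E)² / E
  red-kerneled: (552 − 533.4375)² / 533.4375 = 0.6459
  white-kerneled: (17 − 35.5625)² / 35.5625 = 9.6890
χ² = 0.6459 + 9.6890 = 10.3349 ≈ 10.335

10.335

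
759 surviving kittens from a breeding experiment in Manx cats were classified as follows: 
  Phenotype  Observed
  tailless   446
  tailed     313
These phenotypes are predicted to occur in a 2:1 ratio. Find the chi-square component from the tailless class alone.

7.115

Total ratio parts = 3. Expected numbers out of 759:
  tailless: 759 × 2/3 = 506
  tailed: 759 × 1/3 = 253
Contribution of tailless: (446 − 506)² / 506 = 7.1146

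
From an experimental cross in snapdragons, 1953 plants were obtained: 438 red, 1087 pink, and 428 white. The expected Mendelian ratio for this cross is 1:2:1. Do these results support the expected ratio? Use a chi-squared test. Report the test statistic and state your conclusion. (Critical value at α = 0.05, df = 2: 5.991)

The 1:2:1 ratio has 4 parts, so with N = 1953 the expected counts are:
  red: 1953 × 1/4 = 488.25
  pink: 1953 × 2/4 = 976.5
  white: 1953 × 1/4 = 488.25
χ² = Σ (O − E)² / E
  red: (438 − 488.25)² / 488.25 = 5.1717
  pink: (1087 − 976.5)² / 976.5 = 12.5041
  white: (428 − 488.25)² / 488.25 = 7.4348
χ² = 5.1717 + 12.5041 + 7.4348 = 25.1106 ≈ 25.111
Degrees of freedom = 3 − 1 = 2; critical value at α = 0.05 is 5.991.
Since 25.111 > 5.991, we reject the null hypothesis — the data do not fit the 1:2:1 ratio.

25.111; not consistent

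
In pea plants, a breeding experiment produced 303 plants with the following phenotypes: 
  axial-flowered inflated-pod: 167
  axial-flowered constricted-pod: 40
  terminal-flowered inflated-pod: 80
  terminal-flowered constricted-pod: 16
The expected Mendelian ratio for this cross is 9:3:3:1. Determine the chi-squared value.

14.964

Expected counts for N = 303 under a 9:3:3:1 ratio (total parts = 16):
  axial-flowered inflated-pod: 303 × 9/16 = 170.4375
  axial-flowered constricted-pod: 303 × 3/16 = 56.8125
  terminal-flowered inflated-pod: 303 × 3/16 = 56.8125
  terminal-flowered constricted-pod: 303 × 1/16 = 18.9375
χ² = Σ (O − E)² / E
  axial-flowered inflated-pod: (167 − 170.4375)² / 170.4375 = 0.0693
  axial-flowered constricted-pod: (40 − 56.8125)² / 56.8125 = 4.9753
  terminal-flowered inflated-pod: (80 − 56.8125)² / 56.8125 = 9.4638
  terminal-flowered constricted-pod: (16 − 18.9375)² / 18.9375 = 0.4557
χ² = 0.0693 + 4.9753 + 9.4638 + 0.4557 = 14.9641 ≈ 14.964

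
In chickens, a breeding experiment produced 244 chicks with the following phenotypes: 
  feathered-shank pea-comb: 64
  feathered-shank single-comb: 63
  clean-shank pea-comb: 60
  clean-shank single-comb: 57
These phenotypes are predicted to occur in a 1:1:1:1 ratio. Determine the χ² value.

0.492

Expected counts for N = 244 under a 1:1:1:1 ratio (total parts = 4):
  feathered-shank pea-comb: 244 × 1/4 = 61
  feathered-shank single-comb: 244 × 1/4 = 61
  clean-shank pea-comb: 244 × 1/4 = 61
  clean-shank single-comb: 244 × 1/4 = 61
χ² = Σ (O − E)² / E
  feathered-shank pea-comb: (64 − 61)² / 61 = 0.1475
  feathered-shank single-comb: (63 − 61)² / 61 = 0.0656
  clean-shank pea-comb: (60 − 61)² / 61 = 0.0164
  clean-shank single-comb: (57 − 61)² / 61 = 0.2623
χ² = 0.1475 + 0.0656 + 0.0164 + 0.2623 = 0.4918 ≈ 0.492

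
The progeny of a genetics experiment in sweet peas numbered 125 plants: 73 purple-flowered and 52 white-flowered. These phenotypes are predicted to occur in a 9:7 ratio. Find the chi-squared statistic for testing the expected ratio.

0.235

Total ratio parts = 16. Expected numbers out of 125:
  purple-flowered: 125 × 9/16 = 70.3125
  white-flowered: 125 × 7/16 = 54.6875
χ² = Σ (O − E)² / E
  purple-flowered: (73 − 70.3125)² / 70.3125 = 0.1027
  white-flowered: (52 − 54.6875)² / 54.6875 = 0.1321
χ² = 0.1027 + 0.1321 = 0.2348 ≈ 0.235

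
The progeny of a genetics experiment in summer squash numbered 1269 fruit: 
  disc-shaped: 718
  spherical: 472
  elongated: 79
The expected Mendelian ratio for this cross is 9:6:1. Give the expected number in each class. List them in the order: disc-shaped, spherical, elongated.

713.8125, 475.875, 79.3125

Expected counts for N = 1269 under a 9:6:1 ratio (total parts = 16):
  disc-shaped: 1269 × 9/16 = 713.8125
  spherical: 1269 × 6/16 = 475.875
  elongated: 1269 × 1/16 = 79.3125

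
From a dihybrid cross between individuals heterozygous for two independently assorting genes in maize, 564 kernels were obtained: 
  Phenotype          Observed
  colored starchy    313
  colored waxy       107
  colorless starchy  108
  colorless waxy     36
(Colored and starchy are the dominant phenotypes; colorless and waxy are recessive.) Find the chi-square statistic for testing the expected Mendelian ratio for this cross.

A dihybrid F₂ with independent assortment and complete dominance at both loci gives a 9:3:3:1 phenotypic ratio.
Total ratio parts = 16. Expected numbers out of 564:
  colored starchy: 564 × 9/16 = 317.25
  colored waxy: 564 × 3/16 = 105.75
  colorless starchy: 564 × 3/16 = 105.75
  colorless waxy: 564 × 1/16 = 35.25
χ² = Σ (O − E)² / E
  colored starchy: (313 − 317.25)² / 317.25 = 0.0569
  colored waxy: (107 − 105.75)² / 105.75 = 0.0148
  colorless starchy: (108 − 105.75)² / 105.75 = 0.0479
  colorless waxy: (36 − 35.25)² / 35.25 = 0.0160
χ² = 0.0569 + 0.0148 + 0.0479 + 0.0160 = 0.1356 ≈ 0.136

0.136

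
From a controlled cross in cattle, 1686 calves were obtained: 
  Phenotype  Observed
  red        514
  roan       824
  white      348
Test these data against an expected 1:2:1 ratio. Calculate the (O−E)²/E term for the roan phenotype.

Total ratio parts = 4. Expected numbers out of 1686:
  red: 1686 × 1/4 = 421.5
  roan: 1686 × 2/4 = 843
  white: 1686 × 1/4 = 421.5
Contribution of roan: (824 − 843)² / 843 = 0.4282

0.428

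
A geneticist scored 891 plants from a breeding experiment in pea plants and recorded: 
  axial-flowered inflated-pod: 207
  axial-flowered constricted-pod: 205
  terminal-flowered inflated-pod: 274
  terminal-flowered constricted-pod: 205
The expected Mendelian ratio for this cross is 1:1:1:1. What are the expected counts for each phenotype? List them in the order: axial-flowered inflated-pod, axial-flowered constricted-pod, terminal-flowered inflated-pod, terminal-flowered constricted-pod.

222.75, 222.75, 222.75, 222.75

Under the 1:1:1:1 hypothesis (Σ ratio = 4, N = 891):
  axial-flowered inflated-pod: 891 × 1/4 = 222.75
  axial-flowered constricted-pod: 891 × 1/4 = 222.75
  terminal-flowered inflated-pod: 891 × 1/4 = 222.75
  terminal-flowered constricted-pod: 891 × 1/4 = 222.75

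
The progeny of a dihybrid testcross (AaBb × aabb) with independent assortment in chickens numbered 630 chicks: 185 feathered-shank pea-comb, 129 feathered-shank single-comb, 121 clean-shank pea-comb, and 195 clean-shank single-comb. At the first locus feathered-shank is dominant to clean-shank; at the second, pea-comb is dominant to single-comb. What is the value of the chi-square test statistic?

27.346

A dihybrid testcross with independent assortment gives a 1:1:1:1 ratio.
The 1:1:1:1 ratio has 4 parts, so with N = 630 the expected counts are:
  feathered-shank pea-comb: 630 × 1/4 = 157.5
  feathered-shank single-comb: 630 × 1/4 = 157.5
  clean-shank pea-comb: 630 × 1/4 = 157.5
  clean-shank single-comb: 630 × 1/4 = 157.5
χ² = Σ (O − E)² / E
  feathered-shank pea-comb: (185 − 157.5)² / 157.5 = 4.8016
  feathered-shank single-comb: (129 − 157.5)² / 157.5 = 5.1571
  clean-shank pea-comb: (121 − 157.5)² / 157.5 = 8.4587
  clean-shank single-comb: (195 − 157.5)² / 157.5 = 8.9286
χ² = 4.8016 + 5.1571 + 8.4587 + 8.9286 = 27.346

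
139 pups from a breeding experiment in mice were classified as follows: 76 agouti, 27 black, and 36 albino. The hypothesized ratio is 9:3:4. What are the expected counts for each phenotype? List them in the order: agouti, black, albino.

Under the 9:3:4 hypothesis (Σ ratio = 16, N = 139):
  agouti: 139 × 9/16 = 78.1875
  black: 139 × 3/16 = 26.0625
  albino: 139 × 4/16 = 34.75

78.1875, 26.0625, 34.75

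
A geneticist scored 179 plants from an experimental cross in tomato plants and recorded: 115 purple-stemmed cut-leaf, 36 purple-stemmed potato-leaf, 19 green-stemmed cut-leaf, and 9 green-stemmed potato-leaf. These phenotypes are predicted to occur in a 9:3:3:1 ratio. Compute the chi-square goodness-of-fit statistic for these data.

Total ratio parts = 16. Expected numbers out of 179:
  purple-stemmed cut-leaf: 179 × 9/16 = 100.6875
  purple-stemmed potato-leaf: 179 × 3/16 = 33.5625
  green-stemmed cut-leaf: 179 × 3/16 = 33.5625
  green-stemmed potato-leaf: 179 × 1/16 = 11.1875
χ² = Σ (O − E)² / E
  purple-stemmed cut-leaf: (115 − 100.6875)² / 100.6875 = 2.0345
  purple-stemmed potato-leaf: (36 − 33.5625)² / 33.5625 = 0.1770
  green-stemmed cut-leaf: (19 − 33.5625)² / 33.5625 = 6.3186
  green-stemmed potato-leaf: (9 − 11.1875)² / 11.1875 = 0.4277
χ² = 2.0345 + 0.1770 + 6.3186 + 0.4277 = 8.9578 ≈ 8.958

8.958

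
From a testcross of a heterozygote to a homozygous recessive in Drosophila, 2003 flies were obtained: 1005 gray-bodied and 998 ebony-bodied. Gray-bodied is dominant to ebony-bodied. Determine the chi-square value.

A testcross of a heterozygote (Aa × aa) gives a 1:1 phenotypic ratio.
Under the 1:1 hypothesis (Σ ratio = 2, N = 2003):
  gray-bodied: 2003 × 1/2 = 1001.5
  ebony-bodied: 2003 × 1/2 = 1001.5
χ² = Σ (O − E)² / E
  gray-bodied: (1005 − 1001.5)² / 1001.5 = 0.0122
  ebony-bodied: (998 − 1001.5)² / 1001.5 = 0.0122
χ² = 0.0122 + 0.0122 = 0.0244 ≈ 0.024

0.024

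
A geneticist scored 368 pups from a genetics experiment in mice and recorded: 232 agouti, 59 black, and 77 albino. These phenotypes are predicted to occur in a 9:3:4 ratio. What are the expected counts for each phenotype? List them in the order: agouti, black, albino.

Expected counts for N = 368 under a 9:3:4 ratio (total parts = 16):
  agouti: 368 × 9/16 = 207
  black: 368 × 3/16 = 69
  albino: 368 × 4/16 = 92

207, 69, 92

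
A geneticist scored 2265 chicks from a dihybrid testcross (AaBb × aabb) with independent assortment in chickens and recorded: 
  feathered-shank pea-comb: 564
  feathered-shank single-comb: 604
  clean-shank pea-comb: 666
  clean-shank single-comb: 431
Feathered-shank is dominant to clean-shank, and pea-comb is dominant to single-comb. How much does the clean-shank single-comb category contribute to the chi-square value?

A dihybrid testcross with independent assortment gives a 1:1:1:1 ratio.
Expected counts for N = 2265 under a 1:1:1:1 ratio (total parts = 4):
  feathered-shank pea-comb: 2265 × 1/4 = 566.25
  feathered-shank single-comb: 2265 × 1/4 = 566.25
  clean-shank pea-comb: 2265 × 1/4 = 566.25
  clean-shank single-comb: 2265 × 1/4 = 566.25
Contribution of clean-shank single-comb: (431 − 566.25)² / 566.25 = 32.3047

32.305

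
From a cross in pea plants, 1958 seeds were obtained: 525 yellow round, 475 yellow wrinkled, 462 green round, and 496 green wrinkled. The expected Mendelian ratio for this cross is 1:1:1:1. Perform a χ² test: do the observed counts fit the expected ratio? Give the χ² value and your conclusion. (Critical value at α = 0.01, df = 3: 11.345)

4.635; consistent

Total ratio parts = 4. Expected numbers out of 1958:
  yellow round: 1958 × 1/4 = 489.5
  yellow wrinkled: 1958 × 1/4 = 489.5
  green round: 1958 × 1/4 = 489.5
  green wrinkled: 1958 × 1/4 = 489.5
χ² = Σ (O − E)² / E
  yellow round: (525 − 489.5)² / 489.5 = 2.5746
  yellow wrinkled: (475 − 489.5)² / 489.5 = 0.4295
  green round: (462 − 489.5)² / 489.5 = 1.5449
  green wrinkled: (496 − 489.5)² / 489.5 = 0.0863
χ² = 2.5746 + 0.4295 + 1.5449 + 0.0863 = 4.6353 ≈ 4.635
Degrees of freedom = 4 − 1 = 3; critical value at α = 0.01 is 11.345.
Since 4.635 < 11.345, we fail to reject the null hypothesis — the data are consistent with the 1:1:1:1 ratio.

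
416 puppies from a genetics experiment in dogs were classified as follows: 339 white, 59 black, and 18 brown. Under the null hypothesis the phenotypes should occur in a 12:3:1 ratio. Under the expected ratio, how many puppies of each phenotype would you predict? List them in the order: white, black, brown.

The 12:3:1 ratio has 16 parts, so with N = 416 the expected counts are:
  white: 416 × 12/16 = 312
  black: 416 × 3/16 = 78
  brown: 416 × 1/16 = 26

312, 78, 26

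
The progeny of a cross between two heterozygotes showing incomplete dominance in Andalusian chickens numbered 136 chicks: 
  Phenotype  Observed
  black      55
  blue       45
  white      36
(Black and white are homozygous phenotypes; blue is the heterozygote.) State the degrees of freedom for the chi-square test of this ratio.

2

With incomplete dominance, a heterozygote × heterozygote cross gives a 1:2:1 phenotypic ratio.
A goodness-of-fit test with 3 phenotype classes has df = 3 − 1 = 2.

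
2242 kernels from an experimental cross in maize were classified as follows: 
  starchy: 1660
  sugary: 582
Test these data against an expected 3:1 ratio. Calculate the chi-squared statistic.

Under the 3:1 hypothesis (Σ ratio = 4, N = 2242):
  starchy: 2242 × 3/4 = 1681.5
  sugary: 2242 × 1/4 = 560.5
χ² = Σ (O − E)² / E
  starchy: (1660 − 1681.5)² / 1681.5 = 0.2749
  sugary: (582 − 560.5)² / 560.5 = 0.8247
χ² = 0.2749 + 0.8247 = 1.0996 ≈ 1.100

1.100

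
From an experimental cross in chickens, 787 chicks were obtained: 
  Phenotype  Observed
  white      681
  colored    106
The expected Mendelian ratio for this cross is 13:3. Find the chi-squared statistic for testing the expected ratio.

14.408

The 13:3 ratio has 16 parts, so with N = 787 the expected counts are:
  white: 787 × 13/16 = 639.4375
  colored: 787 × 3/16 = 147.5625
χ² = Σ (O − E)² / E
  white: (681 − 639.4375)² / 639.4375 = 2.7015
  colored: (106 − 147.5625)² / 147.5625 = 11.7065
χ² = 2.7015 + 11.7065 = 14.408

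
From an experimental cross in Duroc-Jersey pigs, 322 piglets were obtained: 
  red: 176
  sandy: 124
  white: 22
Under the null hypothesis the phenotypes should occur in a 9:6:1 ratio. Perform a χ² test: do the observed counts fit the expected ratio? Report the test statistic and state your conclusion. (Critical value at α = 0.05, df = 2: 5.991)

The 9:6:1 ratio has 16 parts, so with N = 322 the expected counts are:
  red: 322 × 9/16 = 181.125
  sandy: 322 × 6/16 = 120.75
  white: 322 × 1/16 = 20.125
χ² = Σ (O − E)² / E
  red: (176 − 181.125)² / 181.125 = 0.1450
  sandy: (124 − 120.75)² / 120.75 = 0.0875
  white: (22 − 20.125)² / 20.125 = 0.1747
χ² = 0.1450 + 0.0875 + 0.1747 = 0.4072 ≈ 0.407
Degrees of freedom = 3 − 1 = 2; critical value at α = 0.05 is 5.991.
Since 0.407 < 5.991, we fail to reject the null hypothesis — the data are consistent with the 9:6:1 ratio.

0.407; consistent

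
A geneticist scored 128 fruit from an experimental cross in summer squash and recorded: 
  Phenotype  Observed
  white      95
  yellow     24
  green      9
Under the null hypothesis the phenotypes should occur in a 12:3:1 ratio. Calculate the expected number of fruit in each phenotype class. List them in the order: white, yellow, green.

Total ratio parts = 16. Expected numbers out of 128:
  white: 128 × 12/16 = 96
  yellow: 128 × 3/16 = 24
  green: 128 × 1/16 = 8

96, 24, 8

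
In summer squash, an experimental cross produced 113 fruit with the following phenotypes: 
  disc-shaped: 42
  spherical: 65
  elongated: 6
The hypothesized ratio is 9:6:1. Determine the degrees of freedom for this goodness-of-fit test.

A goodness-of-fit test with 3 phenotype classes has df = 3 − 1 = 2.

2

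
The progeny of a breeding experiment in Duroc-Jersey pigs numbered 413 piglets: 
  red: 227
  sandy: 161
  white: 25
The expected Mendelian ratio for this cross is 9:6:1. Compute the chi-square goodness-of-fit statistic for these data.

0.389

The 9:6:1 ratio has 16 parts, so with N = 413 the expected counts are:
  red: 413 × 9/16 = 232.3125
  sandy: 413 × 6/16 = 154.875
  white: 413 × 1/16 = 25.8125
χ² = Σ (O − E)² / E
  red: (227 − 232.3125)² / 232.3125 = 0.1215
  sandy: (161 − 154.875)² / 154.875 = 0.2422
  white: (25 − 25.8125)² / 25.8125 = 0.0256
χ² = 0.1215 + 0.2422 + 0.0256 = 0.3893 ≈ 0.389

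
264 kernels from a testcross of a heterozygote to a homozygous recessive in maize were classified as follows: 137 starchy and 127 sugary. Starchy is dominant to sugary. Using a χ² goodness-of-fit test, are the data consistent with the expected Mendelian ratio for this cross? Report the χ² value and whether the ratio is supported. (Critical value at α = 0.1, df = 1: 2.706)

0.379; consistent

A testcross of a heterozygote (Aa × aa) gives a 1:1 phenotypic ratio.
Under the 1:1 hypothesis (Σ ratio = 2, N = 264):
  starchy: 264 × 1/2 = 132
  sugary: 264 × 1/2 = 132
χ² = Σ (O − E)² / E
  starchy: (137 − 132)² / 132 = 0.1894
  sugary: (127 − 132)² / 132 = 0.1894
χ² = 0.1894 + 0.1894 = 0.3788 ≈ 0.379
Degrees of freedom = 2 − 1 = 1; critical value at α = 0.1 is 2.706.
Since 0.379 < 2.706, we fail to reject the null hypothesis — the data are consistent with the 1:1 ratio.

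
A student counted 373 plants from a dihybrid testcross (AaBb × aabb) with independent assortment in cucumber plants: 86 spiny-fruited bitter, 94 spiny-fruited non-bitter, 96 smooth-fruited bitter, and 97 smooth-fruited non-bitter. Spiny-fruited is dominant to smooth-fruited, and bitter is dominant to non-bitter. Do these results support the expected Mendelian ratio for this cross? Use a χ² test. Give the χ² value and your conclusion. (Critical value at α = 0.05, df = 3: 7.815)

A dihybrid testcross with independent assortment gives a 1:1:1:1 ratio.
Under the 1:1:1:1 hypothesis (Σ ratio = 4, N = 373):
  spiny-fruited bitter: 373 × 1/4 = 93.25
  spiny-fruited non-bitter: 373 × 1/4 = 93.25
  smooth-fruited bitter: 373 × 1/4 = 93.25
  smooth-fruited non-bitter: 373 × 1/4 = 93.25
χ² = Σ (O − E)² / E
  spiny-fruited bitter: (86 − 93.25)² / 93.25 = 0.5637
  spiny-fruited non-bitter: (94 − 93.25)² / 93.25 = 0.0060
  smooth-fruited bitter: (96 − 93.25)² / 93.25 = 0.0811
  smooth-fruited non-bitter: (97 − 93.25)² / 93.25 = 0.1508
χ² = 0.5637 + 0.0060 + 0.0811 + 0.1508 = 0.8016 ≈ 0.802
Degrees of freedom = 4 − 1 = 3; critical value at α = 0.05 is 7.815.
Since 0.802 < 7.815, we fail to reject the null hypothesis — the data are consistent with the 1:1:1:1 ratio.

0.802; consistent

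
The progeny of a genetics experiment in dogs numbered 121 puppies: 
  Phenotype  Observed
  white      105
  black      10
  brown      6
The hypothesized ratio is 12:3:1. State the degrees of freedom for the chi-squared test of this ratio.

2

A goodness-of-fit test with 3 phenotype classes has df = 3 − 1 = 2.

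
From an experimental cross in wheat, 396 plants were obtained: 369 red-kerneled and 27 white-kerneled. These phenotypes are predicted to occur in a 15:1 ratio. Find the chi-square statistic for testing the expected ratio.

0.218

Total ratio parts = 16. Expected numbers out of 396:
  red-kerneled: 396 × 15/16 = 371.25
  white-kerneled: 396 × 1/16 = 24.75
χ² = Σ (O − E)² / E
  red-kerneled: (369 − 371.25)² / 371.25 = 0.0136
  white-kerneled: (27 − 24.75)² / 24.75 = 0.2045
χ² = 0.0136 + 0.2045 = 0.2181 ≈ 0.218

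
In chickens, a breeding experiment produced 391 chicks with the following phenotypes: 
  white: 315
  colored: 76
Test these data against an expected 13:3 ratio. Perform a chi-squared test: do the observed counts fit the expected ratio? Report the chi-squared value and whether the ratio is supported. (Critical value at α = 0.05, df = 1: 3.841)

0.121; consistent

Expected counts for N = 391 under a 13:3 ratio (total parts = 16):
  white: 391 × 13/16 = 317.6875
  colored: 391 × 3/16 = 73.3125
χ² = Σ (O − E)² / E
  white: (315 − 317.6875)² / 317.6875 = 0.0227
  colored: (76 − 73.3125)² / 73.3125 = 0.0985
χ² = 0.0227 + 0.0985 = 0.1212 ≈ 0.121
Degrees of freedom = 2 − 1 = 1; critical value at α = 0.05 is 3.841.
Since 0.121 < 3.841, we fail to reject the null hypothesis — the data are consistent with the 13:3 ratio.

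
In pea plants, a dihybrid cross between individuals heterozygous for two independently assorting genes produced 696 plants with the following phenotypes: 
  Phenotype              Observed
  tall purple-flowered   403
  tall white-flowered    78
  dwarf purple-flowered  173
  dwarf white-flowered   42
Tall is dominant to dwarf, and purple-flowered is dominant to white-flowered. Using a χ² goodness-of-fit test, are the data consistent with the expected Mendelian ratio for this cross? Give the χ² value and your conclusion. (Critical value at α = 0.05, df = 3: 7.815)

35.351; not consistent

A dihybrid F₂ with independent assortment and complete dominance at both loci gives a 9:3:3:1 phenotypic ratio.
Under the 9:3:3:1 hypothesis (Σ ratio = 16, N = 696):
  tall purple-flowered: 696 × 9/16 = 391.5
  tall white-flowered: 696 × 3/16 = 130.5
  dwarf purple-flowered: 696 × 3/16 = 130.5
  dwarf white-flowered: 696 × 1/16 = 43.5
χ² = Σ (O − E)² / E
  tall purple-flowered: (403 − 391.5)² / 391.5 = 0.3378
  tall white-flowered: (78 − 130.5)² / 130.5 = 21.1207
  dwarf purple-flowered: (173 − 130.5)² / 130.5 = 13.8410
  dwarf white-flowered: (42 − 43.5)² / 43.5 = 0.0517
χ² = 0.3378 + 21.1207 + 13.8410 + 0.0517 = 35.3512 ≈ 35.351
Degrees of freedom = 4 − 1 = 3; critical value at α = 0.05 is 7.815.
Since 35.351 > 7.815, we reject the null hypothesis — the data do not fit the 9:3:3:1 ratio.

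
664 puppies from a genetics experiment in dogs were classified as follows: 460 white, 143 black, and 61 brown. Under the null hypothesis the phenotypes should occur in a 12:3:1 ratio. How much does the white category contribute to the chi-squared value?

2.900

The 12:3:1 ratio has 16 parts, so with N = 664 the expected counts are:
  white: 664 × 12/16 = 498
  black: 664 × 3/16 = 124.5
  brown: 664 × 1/16 = 41.5
Contribution of white: (460 − 498)² / 498 = 2.8996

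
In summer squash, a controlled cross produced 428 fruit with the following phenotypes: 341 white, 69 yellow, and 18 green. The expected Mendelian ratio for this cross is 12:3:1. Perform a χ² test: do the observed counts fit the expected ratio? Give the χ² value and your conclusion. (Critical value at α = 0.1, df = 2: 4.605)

Under the 12:3:1 hypothesis (Σ ratio = 16, N = 428):
  white: 428 × 12/16 = 321
  yellow: 428 × 3/16 = 80.25
  green: 428 × 1/16 = 26.75
χ² = Σ (O − E)² / E
  white: (341 − 321)² / 321 = 1.2461
  yellow: (69 − 80.25)² / 80.25 = 1.5771
  green: (18 − 26.75)² / 26.75 = 2.8621
χ² = 1.2461 + 1.5771 + 2.8621 = 5.6853 ≈ 5.685
Degrees of freedom = 3 − 1 = 2; critical value at α = 0.1 is 4.605.
Since 5.685 > 4.605, we reject the null hypothesis — the data do not fit the 12:3:1 ratio.

5.685; not consistent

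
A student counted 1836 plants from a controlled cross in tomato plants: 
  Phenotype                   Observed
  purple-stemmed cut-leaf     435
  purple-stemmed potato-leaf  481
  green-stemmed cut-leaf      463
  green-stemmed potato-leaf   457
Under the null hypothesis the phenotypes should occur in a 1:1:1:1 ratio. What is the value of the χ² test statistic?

Expected counts for N = 1836 under a 1:1:1:1 ratio (total parts = 4):
  purple-stemmed cut-leaf: 1836 × 1/4 = 459
  purple-stemmed potato-leaf: 1836 × 1/4 = 459
  green-stemmed cut-leaf: 1836 × 1/4 = 459
  green-stemmed potato-leaf: 1836 × 1/4 = 459
χ² = Σ (O − E)² / E
  purple-stemmed cut-leaf: (435 − 459)² / 459 = 1.2549
  purple-stemmed potato-leaf: (481 − 459)² / 459 = 1.0545
  green-stemmed cut-leaf: (463 − 459)² / 459 = 0.0349
  green-stemmed potato-leaf: (457 − 459)² / 459 = 0.0087
χ² = 1.2549 + 1.0545 + 0.0349 + 0.0087 = 2.353

2.353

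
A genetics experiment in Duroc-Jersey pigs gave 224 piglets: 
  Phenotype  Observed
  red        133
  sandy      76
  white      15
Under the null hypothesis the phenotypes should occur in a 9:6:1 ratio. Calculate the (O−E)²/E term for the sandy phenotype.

0.762

The 9:6:1 ratio has 16 parts, so with N = 224 the expected counts are:
  red: 224 × 9/16 = 126
  sandy: 224 × 6/16 = 84
  white: 224 × 1/16 = 14
Contribution of sandy: (76 − 84)² / 84 = 0.7619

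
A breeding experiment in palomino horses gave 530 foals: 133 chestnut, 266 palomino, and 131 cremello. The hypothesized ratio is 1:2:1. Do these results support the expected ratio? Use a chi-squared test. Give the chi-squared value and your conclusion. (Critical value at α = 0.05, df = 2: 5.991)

The 1:2:1 ratio has 4 parts, so with N = 530 the expected counts are:
  chestnut: 530 × 1/4 = 132.5
  palomino: 530 × 2/4 = 265
  cremello: 530 × 1/4 = 132.5
χ² = Σ (O − E)² / E
  chestnut: (133 − 132.5)² / 132.5 = 0.0019
  palomino: (266 − 265)² / 265 = 0.0038
  cremello: (131 − 132.5)² / 132.5 = 0.0170
χ² = 0.0019 + 0.0038 + 0.0170 = 0.0227 ≈ 0.023
Degrees of freedom = 3 − 1 = 2; critical value at α = 0.05 is 5.991.
Since 0.023 < 5.991, we fail to reject the null hypothesis — the data are consistent with the 1:2:1 ratio.

0.023; consistent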